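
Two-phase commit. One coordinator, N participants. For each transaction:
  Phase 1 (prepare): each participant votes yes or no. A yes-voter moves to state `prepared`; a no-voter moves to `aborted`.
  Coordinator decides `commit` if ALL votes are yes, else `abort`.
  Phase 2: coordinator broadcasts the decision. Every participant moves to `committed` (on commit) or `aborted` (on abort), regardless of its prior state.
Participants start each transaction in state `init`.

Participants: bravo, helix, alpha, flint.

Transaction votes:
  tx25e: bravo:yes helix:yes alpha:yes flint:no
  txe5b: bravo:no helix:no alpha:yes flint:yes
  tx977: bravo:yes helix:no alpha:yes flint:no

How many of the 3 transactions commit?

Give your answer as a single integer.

Answer: 0

Derivation:
tx25e: no from flint -> abort (commits=0)
txe5b: no from bravo, helix -> abort (commits=0)
tx977: no from helix, flint -> abort (commits=0)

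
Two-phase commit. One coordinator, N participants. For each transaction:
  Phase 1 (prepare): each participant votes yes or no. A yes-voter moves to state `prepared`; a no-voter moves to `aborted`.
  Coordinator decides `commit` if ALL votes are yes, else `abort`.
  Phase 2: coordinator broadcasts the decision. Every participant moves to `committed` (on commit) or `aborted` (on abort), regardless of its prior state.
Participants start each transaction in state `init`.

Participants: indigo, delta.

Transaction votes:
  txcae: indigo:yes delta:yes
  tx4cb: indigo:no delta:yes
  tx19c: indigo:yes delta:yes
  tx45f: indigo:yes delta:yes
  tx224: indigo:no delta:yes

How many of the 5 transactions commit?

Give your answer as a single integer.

Answer: 3

Derivation:
txcae: all yes -> commit (commits=1)
tx4cb: no from indigo -> abort (commits=1)
tx19c: all yes -> commit (commits=2)
tx45f: all yes -> commit (commits=3)
tx224: no from indigo -> abort (commits=3)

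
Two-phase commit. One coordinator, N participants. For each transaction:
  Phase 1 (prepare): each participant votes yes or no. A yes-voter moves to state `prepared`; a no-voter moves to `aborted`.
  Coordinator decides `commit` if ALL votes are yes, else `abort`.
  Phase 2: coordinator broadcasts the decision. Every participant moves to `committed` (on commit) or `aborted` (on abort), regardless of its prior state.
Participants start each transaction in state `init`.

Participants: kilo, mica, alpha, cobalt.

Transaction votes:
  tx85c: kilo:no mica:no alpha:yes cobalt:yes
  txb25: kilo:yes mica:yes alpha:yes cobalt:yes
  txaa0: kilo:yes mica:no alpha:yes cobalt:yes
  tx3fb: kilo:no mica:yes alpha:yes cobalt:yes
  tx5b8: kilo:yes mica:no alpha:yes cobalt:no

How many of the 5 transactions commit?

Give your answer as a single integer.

tx85c: no from kilo, mica -> abort (commits=0)
txb25: all yes -> commit (commits=1)
txaa0: no from mica -> abort (commits=1)
tx3fb: no from kilo -> abort (commits=1)
tx5b8: no from mica, cobalt -> abort (commits=1)

Answer: 1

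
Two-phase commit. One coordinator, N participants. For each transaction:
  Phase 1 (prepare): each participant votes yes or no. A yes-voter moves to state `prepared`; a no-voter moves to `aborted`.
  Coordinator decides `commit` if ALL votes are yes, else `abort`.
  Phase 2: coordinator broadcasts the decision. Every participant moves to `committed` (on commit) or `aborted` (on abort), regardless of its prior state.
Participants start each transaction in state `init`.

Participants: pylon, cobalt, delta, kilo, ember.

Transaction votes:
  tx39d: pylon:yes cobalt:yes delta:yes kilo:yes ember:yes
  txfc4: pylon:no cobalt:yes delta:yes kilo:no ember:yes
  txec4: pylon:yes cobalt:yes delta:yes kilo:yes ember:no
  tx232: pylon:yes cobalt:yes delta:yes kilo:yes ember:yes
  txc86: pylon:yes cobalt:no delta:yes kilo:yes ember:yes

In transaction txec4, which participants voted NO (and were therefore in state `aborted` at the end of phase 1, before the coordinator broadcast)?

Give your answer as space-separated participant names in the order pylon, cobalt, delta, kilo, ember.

Answer: ember

Derivation:
Txn txec4 phase 1: pylon yes -> prepared; cobalt yes -> prepared; delta yes -> prepared; kilo yes -> prepared; ember no -> aborted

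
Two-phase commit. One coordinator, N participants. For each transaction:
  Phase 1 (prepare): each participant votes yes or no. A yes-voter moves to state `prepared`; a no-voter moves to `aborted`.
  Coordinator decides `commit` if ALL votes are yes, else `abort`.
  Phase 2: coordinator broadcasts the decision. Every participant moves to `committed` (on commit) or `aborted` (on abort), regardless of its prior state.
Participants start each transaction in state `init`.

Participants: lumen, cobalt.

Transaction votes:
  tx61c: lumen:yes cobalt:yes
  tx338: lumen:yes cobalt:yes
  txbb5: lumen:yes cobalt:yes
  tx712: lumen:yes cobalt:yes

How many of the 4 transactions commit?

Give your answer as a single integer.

Answer: 4

Derivation:
tx61c: all yes -> commit (commits=1)
tx338: all yes -> commit (commits=2)
txbb5: all yes -> commit (commits=3)
tx712: all yes -> commit (commits=4)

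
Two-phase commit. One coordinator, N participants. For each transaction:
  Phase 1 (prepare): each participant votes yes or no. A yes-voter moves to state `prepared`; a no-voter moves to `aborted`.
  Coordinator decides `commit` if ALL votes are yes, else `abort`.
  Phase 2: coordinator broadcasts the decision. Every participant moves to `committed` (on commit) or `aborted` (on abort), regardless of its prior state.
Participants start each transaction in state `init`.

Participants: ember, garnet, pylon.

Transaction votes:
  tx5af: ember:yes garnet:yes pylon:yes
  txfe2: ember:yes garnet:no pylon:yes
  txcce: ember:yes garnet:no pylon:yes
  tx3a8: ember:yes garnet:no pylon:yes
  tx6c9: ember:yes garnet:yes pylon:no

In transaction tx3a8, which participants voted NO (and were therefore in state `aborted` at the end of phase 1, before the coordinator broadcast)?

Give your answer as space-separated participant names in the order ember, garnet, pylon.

Txn tx3a8 phase 1: ember yes -> prepared; garnet no -> aborted; pylon yes -> prepared

Answer: garnet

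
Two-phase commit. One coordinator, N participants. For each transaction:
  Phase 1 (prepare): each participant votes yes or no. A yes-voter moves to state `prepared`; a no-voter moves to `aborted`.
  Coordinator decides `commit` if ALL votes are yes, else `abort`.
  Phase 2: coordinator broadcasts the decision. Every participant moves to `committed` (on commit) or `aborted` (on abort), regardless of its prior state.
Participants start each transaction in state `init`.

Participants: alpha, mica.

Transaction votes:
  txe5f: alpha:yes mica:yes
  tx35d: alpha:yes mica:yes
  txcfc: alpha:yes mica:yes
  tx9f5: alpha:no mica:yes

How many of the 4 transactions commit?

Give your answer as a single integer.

Answer: 3

Derivation:
txe5f: all yes -> commit (commits=1)
tx35d: all yes -> commit (commits=2)
txcfc: all yes -> commit (commits=3)
tx9f5: no from alpha -> abort (commits=3)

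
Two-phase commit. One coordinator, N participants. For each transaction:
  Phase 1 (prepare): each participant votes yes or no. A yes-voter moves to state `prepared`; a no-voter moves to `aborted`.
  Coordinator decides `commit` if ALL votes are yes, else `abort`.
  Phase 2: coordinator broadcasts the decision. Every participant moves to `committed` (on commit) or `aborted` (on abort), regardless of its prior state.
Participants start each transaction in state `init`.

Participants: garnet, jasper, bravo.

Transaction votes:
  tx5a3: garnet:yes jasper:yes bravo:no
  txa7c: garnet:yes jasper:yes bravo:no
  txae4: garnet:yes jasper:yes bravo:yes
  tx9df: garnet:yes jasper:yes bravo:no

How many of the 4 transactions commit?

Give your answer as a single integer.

Answer: 1

Derivation:
tx5a3: no from bravo -> abort (commits=0)
txa7c: no from bravo -> abort (commits=0)
txae4: all yes -> commit (commits=1)
tx9df: no from bravo -> abort (commits=1)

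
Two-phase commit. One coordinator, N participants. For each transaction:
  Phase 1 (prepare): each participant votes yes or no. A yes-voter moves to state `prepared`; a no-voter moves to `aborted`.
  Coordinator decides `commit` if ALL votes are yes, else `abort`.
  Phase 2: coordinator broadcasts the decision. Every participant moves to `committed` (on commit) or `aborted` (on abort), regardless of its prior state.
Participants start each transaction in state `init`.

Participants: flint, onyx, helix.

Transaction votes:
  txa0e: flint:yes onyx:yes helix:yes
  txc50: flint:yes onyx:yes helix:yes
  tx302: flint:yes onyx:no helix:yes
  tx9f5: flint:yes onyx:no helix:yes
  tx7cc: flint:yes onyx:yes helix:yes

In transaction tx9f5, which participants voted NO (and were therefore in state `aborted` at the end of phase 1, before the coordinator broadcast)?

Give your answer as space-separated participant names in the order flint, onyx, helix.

Answer: onyx

Derivation:
Txn tx9f5 phase 1: flint yes -> prepared; onyx no -> aborted; helix yes -> prepared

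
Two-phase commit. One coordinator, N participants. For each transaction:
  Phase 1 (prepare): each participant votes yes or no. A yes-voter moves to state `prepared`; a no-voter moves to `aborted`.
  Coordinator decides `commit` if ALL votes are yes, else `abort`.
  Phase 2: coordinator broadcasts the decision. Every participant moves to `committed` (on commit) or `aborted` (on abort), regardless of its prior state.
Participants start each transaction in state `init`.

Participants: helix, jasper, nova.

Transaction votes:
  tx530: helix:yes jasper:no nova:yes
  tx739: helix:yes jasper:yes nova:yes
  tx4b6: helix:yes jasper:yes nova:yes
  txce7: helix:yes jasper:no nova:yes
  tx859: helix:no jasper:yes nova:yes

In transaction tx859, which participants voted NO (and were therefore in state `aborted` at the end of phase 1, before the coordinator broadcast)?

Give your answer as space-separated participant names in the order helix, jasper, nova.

Answer: helix

Derivation:
Txn tx859 phase 1: helix no -> aborted; jasper yes -> prepared; nova yes -> prepared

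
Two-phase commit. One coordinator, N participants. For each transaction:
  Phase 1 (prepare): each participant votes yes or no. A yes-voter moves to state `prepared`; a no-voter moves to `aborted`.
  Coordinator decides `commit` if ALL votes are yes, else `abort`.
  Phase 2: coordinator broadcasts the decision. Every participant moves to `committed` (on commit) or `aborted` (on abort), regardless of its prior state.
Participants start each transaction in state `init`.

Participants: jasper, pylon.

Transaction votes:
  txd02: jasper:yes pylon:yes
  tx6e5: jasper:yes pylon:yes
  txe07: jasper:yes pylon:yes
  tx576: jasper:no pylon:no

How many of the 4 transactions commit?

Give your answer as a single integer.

txd02: all yes -> commit (commits=1)
tx6e5: all yes -> commit (commits=2)
txe07: all yes -> commit (commits=3)
tx576: no from jasper, pylon -> abort (commits=3)

Answer: 3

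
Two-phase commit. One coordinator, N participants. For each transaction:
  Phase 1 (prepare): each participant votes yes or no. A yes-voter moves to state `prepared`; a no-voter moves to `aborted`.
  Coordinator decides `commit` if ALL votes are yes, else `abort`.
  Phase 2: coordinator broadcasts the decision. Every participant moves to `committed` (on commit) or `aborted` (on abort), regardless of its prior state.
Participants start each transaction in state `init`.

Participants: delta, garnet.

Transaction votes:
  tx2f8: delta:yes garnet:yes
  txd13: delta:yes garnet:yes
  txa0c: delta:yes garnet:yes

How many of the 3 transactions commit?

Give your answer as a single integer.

tx2f8: all yes -> commit (commits=1)
txd13: all yes -> commit (commits=2)
txa0c: all yes -> commit (commits=3)

Answer: 3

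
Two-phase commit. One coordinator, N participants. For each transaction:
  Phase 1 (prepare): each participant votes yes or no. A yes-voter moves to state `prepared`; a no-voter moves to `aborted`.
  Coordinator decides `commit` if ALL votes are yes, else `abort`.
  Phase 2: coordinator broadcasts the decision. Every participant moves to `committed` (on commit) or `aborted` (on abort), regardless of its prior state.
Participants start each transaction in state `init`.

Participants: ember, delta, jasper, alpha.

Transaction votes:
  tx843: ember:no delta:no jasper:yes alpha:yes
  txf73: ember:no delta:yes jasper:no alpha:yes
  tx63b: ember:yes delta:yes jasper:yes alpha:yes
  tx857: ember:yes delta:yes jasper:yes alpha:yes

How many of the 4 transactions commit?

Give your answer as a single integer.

Answer: 2

Derivation:
tx843: no from ember, delta -> abort (commits=0)
txf73: no from ember, jasper -> abort (commits=0)
tx63b: all yes -> commit (commits=1)
tx857: all yes -> commit (commits=2)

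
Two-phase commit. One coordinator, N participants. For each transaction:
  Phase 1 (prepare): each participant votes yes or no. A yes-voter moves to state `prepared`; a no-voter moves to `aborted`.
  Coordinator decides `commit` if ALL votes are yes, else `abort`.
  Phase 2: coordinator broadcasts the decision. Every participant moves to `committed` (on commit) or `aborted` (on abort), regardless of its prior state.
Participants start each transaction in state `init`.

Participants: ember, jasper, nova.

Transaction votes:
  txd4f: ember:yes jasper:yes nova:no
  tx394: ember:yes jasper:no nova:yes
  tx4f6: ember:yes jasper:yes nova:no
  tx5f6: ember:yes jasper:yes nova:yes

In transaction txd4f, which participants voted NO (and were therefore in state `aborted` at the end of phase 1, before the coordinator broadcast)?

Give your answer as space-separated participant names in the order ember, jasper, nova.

Answer: nova

Derivation:
Txn txd4f phase 1: ember yes -> prepared; jasper yes -> prepared; nova no -> aborted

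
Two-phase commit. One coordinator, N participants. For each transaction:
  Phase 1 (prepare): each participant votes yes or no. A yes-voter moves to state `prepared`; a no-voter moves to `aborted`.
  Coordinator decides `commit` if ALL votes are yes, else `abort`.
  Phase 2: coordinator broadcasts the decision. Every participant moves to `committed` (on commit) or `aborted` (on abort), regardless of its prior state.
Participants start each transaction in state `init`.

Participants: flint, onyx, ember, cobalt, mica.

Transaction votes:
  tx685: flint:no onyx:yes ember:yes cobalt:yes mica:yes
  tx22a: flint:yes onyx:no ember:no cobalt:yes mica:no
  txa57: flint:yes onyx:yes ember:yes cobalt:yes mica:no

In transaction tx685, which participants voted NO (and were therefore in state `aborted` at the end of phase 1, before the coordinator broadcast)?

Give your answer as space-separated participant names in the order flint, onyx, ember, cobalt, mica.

Answer: flint

Derivation:
Txn tx685 phase 1: flint no -> aborted; onyx yes -> prepared; ember yes -> prepared; cobalt yes -> prepared; mica yes -> prepared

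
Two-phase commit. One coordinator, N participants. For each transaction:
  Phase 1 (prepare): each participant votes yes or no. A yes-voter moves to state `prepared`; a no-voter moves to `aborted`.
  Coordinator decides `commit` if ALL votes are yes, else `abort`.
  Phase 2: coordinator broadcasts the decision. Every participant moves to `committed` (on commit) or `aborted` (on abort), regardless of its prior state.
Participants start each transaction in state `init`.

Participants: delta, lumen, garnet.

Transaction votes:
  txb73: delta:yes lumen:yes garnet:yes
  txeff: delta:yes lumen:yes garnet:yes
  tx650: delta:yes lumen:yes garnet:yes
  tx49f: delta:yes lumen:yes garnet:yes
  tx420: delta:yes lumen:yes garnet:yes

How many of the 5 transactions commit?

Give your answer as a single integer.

Answer: 5

Derivation:
txb73: all yes -> commit (commits=1)
txeff: all yes -> commit (commits=2)
tx650: all yes -> commit (commits=3)
tx49f: all yes -> commit (commits=4)
tx420: all yes -> commit (commits=5)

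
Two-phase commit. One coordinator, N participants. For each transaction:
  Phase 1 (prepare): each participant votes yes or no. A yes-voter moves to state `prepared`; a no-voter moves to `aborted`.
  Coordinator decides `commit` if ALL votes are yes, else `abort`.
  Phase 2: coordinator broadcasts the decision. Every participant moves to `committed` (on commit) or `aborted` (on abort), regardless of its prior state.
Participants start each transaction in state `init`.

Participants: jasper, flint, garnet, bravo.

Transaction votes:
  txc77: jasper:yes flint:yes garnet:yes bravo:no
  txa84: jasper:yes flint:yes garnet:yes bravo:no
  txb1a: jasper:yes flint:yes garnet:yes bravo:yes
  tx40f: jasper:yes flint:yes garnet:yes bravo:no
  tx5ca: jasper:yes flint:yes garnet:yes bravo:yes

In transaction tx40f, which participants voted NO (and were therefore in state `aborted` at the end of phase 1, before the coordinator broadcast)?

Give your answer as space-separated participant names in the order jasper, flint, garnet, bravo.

Txn tx40f phase 1: jasper yes -> prepared; flint yes -> prepared; garnet yes -> prepared; bravo no -> aborted

Answer: bravo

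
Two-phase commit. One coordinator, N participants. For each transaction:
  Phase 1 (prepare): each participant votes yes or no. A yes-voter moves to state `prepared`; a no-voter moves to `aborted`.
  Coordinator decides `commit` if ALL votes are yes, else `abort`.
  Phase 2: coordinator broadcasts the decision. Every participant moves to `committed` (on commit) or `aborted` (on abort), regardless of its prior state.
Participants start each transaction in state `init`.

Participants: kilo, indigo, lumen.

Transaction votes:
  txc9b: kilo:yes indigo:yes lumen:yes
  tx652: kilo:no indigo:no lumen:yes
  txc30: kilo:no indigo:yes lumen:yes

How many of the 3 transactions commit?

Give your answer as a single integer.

Answer: 1

Derivation:
txc9b: all yes -> commit (commits=1)
tx652: no from kilo, indigo -> abort (commits=1)
txc30: no from kilo -> abort (commits=1)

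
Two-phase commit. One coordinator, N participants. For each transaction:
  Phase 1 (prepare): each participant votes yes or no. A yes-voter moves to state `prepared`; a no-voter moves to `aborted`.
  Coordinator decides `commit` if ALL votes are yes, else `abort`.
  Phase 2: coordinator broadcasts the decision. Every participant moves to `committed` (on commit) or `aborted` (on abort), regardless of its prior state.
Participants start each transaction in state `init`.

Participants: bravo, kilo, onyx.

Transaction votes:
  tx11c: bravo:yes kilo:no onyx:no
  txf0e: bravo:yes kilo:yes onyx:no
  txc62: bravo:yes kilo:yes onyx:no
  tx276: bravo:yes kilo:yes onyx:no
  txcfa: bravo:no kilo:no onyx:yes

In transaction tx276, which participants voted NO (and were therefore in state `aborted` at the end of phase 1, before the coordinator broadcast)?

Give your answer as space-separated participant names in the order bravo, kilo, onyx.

Txn tx276 phase 1: bravo yes -> prepared; kilo yes -> prepared; onyx no -> aborted

Answer: onyx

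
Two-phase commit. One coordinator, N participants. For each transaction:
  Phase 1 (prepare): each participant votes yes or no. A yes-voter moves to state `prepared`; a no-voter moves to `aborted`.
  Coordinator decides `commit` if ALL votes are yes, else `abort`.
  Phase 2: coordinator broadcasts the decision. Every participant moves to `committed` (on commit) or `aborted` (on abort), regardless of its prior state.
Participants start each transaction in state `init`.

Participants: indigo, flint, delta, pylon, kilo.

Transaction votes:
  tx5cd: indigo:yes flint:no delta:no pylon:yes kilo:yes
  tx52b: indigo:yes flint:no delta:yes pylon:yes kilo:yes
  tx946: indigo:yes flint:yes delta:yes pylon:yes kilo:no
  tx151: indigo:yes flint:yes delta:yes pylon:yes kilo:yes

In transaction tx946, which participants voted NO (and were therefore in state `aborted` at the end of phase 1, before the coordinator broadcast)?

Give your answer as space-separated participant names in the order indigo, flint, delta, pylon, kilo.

Txn tx946 phase 1: indigo yes -> prepared; flint yes -> prepared; delta yes -> prepared; pylon yes -> prepared; kilo no -> aborted

Answer: kilo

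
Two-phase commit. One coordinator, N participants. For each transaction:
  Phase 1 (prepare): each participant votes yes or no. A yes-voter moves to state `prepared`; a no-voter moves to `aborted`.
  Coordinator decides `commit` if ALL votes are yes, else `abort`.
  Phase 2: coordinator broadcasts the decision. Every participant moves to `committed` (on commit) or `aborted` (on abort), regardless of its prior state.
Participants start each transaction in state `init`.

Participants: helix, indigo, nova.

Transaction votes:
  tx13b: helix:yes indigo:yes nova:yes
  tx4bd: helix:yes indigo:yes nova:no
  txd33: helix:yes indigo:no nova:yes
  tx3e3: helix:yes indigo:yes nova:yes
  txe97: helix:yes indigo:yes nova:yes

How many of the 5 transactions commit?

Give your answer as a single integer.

tx13b: all yes -> commit (commits=1)
tx4bd: no from nova -> abort (commits=1)
txd33: no from indigo -> abort (commits=1)
tx3e3: all yes -> commit (commits=2)
txe97: all yes -> commit (commits=3)

Answer: 3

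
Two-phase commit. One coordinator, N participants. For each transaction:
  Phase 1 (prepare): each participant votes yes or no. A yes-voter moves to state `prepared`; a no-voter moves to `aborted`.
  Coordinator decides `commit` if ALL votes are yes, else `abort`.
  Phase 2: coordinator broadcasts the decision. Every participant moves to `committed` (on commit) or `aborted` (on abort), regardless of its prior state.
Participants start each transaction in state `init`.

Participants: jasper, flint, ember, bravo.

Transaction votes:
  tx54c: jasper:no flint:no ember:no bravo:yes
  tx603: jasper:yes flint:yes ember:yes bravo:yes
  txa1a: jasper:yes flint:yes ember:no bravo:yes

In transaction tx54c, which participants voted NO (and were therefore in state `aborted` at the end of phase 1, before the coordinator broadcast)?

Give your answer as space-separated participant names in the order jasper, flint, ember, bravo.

Answer: jasper flint ember

Derivation:
Txn tx54c phase 1: jasper no -> aborted; flint no -> aborted; ember no -> aborted; bravo yes -> prepared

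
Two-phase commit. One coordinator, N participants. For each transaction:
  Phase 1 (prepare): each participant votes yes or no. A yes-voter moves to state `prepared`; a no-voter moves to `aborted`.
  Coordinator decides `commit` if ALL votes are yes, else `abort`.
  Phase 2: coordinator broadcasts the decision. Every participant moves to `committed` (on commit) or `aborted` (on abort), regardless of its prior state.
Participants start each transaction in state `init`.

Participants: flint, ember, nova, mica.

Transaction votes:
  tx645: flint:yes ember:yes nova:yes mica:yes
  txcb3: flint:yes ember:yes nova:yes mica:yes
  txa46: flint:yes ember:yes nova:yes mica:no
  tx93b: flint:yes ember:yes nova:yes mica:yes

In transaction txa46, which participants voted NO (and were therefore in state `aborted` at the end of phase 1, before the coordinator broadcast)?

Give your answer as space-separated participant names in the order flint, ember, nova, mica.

Answer: mica

Derivation:
Txn txa46 phase 1: flint yes -> prepared; ember yes -> prepared; nova yes -> prepared; mica no -> aborted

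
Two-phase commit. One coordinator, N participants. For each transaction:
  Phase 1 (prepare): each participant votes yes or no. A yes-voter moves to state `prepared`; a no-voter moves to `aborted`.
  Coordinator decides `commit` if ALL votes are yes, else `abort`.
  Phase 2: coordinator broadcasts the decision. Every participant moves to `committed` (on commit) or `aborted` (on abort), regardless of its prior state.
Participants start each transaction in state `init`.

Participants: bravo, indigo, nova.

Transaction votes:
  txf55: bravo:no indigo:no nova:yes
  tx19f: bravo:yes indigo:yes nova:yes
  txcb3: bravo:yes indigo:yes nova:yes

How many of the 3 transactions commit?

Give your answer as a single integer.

txf55: no from bravo, indigo -> abort (commits=0)
tx19f: all yes -> commit (commits=1)
txcb3: all yes -> commit (commits=2)

Answer: 2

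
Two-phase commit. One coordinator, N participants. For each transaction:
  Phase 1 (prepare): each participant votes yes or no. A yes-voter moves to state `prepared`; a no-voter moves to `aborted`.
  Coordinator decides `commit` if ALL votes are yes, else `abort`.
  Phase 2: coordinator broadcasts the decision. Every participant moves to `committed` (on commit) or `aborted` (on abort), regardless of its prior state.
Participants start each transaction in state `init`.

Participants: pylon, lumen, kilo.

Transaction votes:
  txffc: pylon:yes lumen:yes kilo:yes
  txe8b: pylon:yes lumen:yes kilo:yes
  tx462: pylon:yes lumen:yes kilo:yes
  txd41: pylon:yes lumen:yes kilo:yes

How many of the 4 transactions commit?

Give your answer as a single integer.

txffc: all yes -> commit (commits=1)
txe8b: all yes -> commit (commits=2)
tx462: all yes -> commit (commits=3)
txd41: all yes -> commit (commits=4)

Answer: 4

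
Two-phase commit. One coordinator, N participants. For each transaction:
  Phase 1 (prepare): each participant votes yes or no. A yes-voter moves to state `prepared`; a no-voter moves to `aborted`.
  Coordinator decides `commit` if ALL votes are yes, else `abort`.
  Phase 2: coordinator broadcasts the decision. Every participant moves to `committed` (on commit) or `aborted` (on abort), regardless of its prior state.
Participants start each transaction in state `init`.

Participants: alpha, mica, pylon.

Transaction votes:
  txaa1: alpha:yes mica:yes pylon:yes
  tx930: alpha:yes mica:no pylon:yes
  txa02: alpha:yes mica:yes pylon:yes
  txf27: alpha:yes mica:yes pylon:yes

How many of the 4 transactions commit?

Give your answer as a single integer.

txaa1: all yes -> commit (commits=1)
tx930: no from mica -> abort (commits=1)
txa02: all yes -> commit (commits=2)
txf27: all yes -> commit (commits=3)

Answer: 3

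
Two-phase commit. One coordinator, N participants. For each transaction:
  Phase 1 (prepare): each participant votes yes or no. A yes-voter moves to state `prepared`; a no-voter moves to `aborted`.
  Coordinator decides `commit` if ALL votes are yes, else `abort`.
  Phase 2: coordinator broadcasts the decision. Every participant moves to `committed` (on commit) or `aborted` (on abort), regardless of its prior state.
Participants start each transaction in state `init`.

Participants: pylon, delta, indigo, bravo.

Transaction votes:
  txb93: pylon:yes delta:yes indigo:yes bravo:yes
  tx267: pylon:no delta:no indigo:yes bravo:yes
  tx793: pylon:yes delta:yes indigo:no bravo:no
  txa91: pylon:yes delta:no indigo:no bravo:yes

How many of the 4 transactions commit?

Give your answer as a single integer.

Answer: 1

Derivation:
txb93: all yes -> commit (commits=1)
tx267: no from pylon, delta -> abort (commits=1)
tx793: no from indigo, bravo -> abort (commits=1)
txa91: no from delta, indigo -> abort (commits=1)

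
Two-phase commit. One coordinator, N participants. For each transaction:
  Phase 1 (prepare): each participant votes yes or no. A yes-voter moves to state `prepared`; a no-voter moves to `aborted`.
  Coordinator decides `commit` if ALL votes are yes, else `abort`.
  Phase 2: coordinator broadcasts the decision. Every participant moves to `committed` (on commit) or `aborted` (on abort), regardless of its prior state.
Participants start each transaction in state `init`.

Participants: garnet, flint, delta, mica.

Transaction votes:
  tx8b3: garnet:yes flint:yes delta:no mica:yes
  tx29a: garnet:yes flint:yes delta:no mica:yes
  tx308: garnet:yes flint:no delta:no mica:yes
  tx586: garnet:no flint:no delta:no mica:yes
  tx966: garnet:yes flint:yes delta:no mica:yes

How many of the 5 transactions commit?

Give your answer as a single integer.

tx8b3: no from delta -> abort (commits=0)
tx29a: no from delta -> abort (commits=0)
tx308: no from flint, delta -> abort (commits=0)
tx586: no from garnet, flint, delta -> abort (commits=0)
tx966: no from delta -> abort (commits=0)

Answer: 0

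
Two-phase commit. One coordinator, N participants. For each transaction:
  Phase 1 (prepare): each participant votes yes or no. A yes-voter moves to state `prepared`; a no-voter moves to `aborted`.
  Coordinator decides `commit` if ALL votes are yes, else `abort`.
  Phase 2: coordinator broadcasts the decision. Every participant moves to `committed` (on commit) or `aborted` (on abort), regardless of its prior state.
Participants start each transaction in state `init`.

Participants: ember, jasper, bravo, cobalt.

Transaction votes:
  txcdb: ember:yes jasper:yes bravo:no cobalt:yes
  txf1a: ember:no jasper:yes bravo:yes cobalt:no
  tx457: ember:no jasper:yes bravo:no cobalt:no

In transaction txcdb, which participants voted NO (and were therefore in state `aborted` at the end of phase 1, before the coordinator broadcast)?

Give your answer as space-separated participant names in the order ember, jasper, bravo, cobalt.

Txn txcdb phase 1: ember yes -> prepared; jasper yes -> prepared; bravo no -> aborted; cobalt yes -> prepared

Answer: bravo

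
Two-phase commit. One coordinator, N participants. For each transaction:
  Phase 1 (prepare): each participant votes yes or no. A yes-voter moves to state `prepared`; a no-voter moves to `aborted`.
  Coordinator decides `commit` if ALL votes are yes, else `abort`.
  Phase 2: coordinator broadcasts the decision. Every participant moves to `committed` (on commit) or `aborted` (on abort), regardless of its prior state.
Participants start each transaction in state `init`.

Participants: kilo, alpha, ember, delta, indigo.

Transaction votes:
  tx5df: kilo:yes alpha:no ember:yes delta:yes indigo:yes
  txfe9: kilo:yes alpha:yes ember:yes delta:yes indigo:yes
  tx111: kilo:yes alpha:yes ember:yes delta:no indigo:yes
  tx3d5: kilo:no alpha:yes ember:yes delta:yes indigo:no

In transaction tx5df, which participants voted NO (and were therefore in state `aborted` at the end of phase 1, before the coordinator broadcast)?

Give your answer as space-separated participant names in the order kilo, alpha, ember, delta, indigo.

Txn tx5df phase 1: kilo yes -> prepared; alpha no -> aborted; ember yes -> prepared; delta yes -> prepared; indigo yes -> prepared

Answer: alpha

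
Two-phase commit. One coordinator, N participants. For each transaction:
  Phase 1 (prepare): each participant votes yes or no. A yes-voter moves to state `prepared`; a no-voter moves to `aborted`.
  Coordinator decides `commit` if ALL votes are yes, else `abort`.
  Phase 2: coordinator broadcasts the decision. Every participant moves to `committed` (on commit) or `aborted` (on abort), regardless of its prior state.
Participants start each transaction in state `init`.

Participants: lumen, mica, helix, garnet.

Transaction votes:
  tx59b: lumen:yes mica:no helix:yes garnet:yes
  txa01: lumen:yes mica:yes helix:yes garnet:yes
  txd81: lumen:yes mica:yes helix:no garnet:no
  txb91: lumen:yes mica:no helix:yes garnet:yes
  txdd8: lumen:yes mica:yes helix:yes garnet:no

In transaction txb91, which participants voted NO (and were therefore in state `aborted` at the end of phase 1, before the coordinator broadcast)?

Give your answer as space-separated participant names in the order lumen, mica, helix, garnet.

Txn txb91 phase 1: lumen yes -> prepared; mica no -> aborted; helix yes -> prepared; garnet yes -> prepared

Answer: mica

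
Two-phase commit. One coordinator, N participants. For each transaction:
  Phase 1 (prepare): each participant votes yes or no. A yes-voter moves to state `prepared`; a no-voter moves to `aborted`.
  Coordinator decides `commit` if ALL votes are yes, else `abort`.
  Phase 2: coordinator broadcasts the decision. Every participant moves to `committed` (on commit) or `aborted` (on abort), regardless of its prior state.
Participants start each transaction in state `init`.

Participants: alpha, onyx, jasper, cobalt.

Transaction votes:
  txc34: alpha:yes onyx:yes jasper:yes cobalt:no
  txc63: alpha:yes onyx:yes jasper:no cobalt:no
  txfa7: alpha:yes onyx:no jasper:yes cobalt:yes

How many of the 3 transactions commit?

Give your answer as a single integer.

txc34: no from cobalt -> abort (commits=0)
txc63: no from jasper, cobalt -> abort (commits=0)
txfa7: no from onyx -> abort (commits=0)

Answer: 0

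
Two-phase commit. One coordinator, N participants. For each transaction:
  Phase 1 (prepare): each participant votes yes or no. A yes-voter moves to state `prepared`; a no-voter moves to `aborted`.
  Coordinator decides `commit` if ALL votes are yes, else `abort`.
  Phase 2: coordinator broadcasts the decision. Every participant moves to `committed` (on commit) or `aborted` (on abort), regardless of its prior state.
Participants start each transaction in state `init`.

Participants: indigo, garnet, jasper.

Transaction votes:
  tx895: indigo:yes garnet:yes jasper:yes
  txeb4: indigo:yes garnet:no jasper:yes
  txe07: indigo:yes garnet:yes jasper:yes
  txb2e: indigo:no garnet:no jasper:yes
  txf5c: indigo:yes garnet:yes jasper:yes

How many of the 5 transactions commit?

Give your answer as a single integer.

Answer: 3

Derivation:
tx895: all yes -> commit (commits=1)
txeb4: no from garnet -> abort (commits=1)
txe07: all yes -> commit (commits=2)
txb2e: no from indigo, garnet -> abort (commits=2)
txf5c: all yes -> commit (commits=3)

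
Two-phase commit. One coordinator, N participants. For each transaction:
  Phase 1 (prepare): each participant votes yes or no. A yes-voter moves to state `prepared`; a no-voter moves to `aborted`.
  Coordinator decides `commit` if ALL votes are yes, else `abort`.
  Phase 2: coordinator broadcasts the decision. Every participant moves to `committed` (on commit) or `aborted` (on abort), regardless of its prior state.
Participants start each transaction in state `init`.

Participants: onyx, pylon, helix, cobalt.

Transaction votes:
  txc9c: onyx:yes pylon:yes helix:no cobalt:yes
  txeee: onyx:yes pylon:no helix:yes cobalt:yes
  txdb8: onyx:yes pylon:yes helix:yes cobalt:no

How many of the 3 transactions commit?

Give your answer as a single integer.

txc9c: no from helix -> abort (commits=0)
txeee: no from pylon -> abort (commits=0)
txdb8: no from cobalt -> abort (commits=0)

Answer: 0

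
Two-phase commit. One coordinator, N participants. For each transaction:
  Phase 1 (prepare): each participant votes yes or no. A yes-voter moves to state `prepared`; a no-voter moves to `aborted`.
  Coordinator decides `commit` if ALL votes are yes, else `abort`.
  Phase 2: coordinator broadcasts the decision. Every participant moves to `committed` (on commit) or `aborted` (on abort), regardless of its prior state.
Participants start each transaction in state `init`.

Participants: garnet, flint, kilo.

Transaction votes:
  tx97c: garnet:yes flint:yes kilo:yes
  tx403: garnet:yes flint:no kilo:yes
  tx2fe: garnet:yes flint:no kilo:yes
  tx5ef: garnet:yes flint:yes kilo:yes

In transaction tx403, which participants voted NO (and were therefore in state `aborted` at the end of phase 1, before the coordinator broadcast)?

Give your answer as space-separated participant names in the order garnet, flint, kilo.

Txn tx403 phase 1: garnet yes -> prepared; flint no -> aborted; kilo yes -> prepared

Answer: flint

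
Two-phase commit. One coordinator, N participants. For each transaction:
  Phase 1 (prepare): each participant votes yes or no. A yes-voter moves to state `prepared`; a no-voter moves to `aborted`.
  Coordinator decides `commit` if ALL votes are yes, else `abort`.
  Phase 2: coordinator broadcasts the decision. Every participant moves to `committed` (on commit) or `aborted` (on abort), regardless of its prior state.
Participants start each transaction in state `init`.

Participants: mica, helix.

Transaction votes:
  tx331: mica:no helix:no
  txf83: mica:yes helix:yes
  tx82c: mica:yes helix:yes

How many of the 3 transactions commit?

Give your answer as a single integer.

Answer: 2

Derivation:
tx331: no from mica, helix -> abort (commits=0)
txf83: all yes -> commit (commits=1)
tx82c: all yes -> commit (commits=2)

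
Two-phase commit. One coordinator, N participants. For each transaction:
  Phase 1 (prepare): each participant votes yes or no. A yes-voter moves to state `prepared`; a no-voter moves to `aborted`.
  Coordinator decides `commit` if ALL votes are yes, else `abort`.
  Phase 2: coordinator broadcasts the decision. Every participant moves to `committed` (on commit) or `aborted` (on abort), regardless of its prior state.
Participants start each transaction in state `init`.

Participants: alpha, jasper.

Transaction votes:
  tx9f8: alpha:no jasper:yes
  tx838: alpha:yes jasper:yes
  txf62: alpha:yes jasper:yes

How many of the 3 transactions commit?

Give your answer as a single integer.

tx9f8: no from alpha -> abort (commits=0)
tx838: all yes -> commit (commits=1)
txf62: all yes -> commit (commits=2)

Answer: 2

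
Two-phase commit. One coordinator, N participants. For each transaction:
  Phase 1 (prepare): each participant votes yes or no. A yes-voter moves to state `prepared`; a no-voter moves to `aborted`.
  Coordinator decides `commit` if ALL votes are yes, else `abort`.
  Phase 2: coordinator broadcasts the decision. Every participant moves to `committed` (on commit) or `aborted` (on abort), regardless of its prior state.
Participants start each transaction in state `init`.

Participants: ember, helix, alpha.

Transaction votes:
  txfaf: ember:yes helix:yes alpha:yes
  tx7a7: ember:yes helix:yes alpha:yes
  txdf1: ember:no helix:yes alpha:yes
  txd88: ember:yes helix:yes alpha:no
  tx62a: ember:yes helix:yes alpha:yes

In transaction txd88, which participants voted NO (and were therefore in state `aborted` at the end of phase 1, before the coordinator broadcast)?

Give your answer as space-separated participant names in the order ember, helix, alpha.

Answer: alpha

Derivation:
Txn txd88 phase 1: ember yes -> prepared; helix yes -> prepared; alpha no -> aborted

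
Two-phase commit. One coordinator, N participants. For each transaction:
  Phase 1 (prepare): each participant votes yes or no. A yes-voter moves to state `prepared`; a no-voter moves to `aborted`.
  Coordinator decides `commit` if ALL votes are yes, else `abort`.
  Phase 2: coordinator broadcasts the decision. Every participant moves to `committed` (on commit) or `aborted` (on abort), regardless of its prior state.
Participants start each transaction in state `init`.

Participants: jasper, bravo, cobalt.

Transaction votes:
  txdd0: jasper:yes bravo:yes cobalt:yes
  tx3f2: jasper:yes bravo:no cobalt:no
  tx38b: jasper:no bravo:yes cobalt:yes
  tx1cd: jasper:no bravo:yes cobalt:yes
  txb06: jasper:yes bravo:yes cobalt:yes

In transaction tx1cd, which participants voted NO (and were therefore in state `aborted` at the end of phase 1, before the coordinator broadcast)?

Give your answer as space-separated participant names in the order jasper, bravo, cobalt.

Txn tx1cd phase 1: jasper no -> aborted; bravo yes -> prepared; cobalt yes -> prepared

Answer: jasper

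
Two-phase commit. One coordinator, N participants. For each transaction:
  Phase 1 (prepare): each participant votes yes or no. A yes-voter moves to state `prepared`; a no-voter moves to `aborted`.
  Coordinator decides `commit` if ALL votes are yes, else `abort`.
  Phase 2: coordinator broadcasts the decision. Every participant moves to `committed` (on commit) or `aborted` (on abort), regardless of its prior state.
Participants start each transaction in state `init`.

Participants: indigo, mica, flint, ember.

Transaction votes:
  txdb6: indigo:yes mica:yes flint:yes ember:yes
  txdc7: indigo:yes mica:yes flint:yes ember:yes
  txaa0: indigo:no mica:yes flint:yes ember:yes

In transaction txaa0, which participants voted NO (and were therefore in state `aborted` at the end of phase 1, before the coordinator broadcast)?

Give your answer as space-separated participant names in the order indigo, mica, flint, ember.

Txn txaa0 phase 1: indigo no -> aborted; mica yes -> prepared; flint yes -> prepared; ember yes -> prepared

Answer: indigo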